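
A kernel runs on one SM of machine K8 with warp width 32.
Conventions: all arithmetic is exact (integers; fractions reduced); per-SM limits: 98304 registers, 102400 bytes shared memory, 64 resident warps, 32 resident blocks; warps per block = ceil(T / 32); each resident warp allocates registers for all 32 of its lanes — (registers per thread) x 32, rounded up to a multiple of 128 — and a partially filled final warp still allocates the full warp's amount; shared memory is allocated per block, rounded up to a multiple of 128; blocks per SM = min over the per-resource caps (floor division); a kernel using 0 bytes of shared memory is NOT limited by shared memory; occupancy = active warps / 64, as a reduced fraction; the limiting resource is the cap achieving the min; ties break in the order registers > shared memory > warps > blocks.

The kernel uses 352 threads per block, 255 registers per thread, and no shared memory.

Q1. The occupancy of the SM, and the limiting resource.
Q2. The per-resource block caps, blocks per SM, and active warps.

Answer: occupancy 11/64, limited by registers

registers: 1 block
shared memory: no limit (kernel uses none)
warps: 5 blocks
blocks: 32 blocks

Answer: 1 block, 11 active warps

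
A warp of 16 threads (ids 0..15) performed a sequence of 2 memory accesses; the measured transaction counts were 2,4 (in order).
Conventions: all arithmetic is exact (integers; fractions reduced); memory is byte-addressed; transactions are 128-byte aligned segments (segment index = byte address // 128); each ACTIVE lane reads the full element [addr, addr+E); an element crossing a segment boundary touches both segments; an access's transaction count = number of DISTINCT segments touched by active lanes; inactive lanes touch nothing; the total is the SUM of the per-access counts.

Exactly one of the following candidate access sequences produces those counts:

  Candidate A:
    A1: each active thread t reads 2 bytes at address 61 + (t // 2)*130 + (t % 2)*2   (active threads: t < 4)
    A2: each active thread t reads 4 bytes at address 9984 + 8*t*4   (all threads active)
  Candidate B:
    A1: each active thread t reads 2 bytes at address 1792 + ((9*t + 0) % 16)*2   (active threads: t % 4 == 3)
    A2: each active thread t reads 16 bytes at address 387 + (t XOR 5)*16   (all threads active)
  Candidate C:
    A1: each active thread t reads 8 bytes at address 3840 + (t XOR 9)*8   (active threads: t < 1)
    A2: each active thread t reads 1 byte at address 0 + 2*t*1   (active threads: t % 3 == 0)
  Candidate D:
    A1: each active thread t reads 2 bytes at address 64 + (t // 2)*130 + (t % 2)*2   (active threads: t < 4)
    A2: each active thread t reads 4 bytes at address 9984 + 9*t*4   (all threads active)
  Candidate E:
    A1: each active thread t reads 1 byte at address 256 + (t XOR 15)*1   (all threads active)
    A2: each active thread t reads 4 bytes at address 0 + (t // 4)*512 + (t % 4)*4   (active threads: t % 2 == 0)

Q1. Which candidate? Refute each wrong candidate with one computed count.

B: A1 gives 1 transaction, not 2
C: A1 gives 1 transaction, not 2
D: A2 gives 5 transactions, not 4
E: A1 gives 1 transaction, not 2
A: all counts match (2,4)

Answer: A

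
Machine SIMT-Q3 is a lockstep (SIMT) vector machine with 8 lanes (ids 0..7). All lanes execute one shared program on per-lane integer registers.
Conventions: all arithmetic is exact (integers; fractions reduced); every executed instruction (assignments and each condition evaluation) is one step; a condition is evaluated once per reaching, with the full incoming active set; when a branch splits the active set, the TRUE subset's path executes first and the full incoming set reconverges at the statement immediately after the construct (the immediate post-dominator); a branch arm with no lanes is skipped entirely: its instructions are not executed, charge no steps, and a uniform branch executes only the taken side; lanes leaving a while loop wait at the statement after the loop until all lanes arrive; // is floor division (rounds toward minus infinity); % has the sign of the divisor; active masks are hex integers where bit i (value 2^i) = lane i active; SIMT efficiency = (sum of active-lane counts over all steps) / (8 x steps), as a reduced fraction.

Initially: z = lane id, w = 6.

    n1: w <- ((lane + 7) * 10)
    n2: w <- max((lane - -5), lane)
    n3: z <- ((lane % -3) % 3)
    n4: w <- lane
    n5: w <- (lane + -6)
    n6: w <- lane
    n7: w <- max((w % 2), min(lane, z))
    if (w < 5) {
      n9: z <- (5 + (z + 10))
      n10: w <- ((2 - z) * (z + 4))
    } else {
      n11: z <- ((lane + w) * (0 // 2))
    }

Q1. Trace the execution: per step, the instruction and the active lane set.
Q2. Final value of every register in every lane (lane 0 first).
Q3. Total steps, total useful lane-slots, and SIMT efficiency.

step 0: w <- ((lane + 7) * 10)       0xff
step 1: w <- max((lane - -5), lane)  0xff
step 2: z <- ((lane % -3) % 3)       0xff
step 3: w <- lane                    0xff
step 4: w <- (lane + -6)             0xff
step 5: w <- lane                    0xff
step 6: w <- max((w % 2), min(lane, z)) 0xff
step 7: eval (w < 5)                 0xff
step 8: z <- (5 + (z + 10))          0xff
step 9: w <- ((2 - z) * (z + 4))     0xff

Answer: 10 steps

z: 15,16,17,15,16,17,15,16
w: -247,-280,-315,-247,-280,-315,-247,-280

steps = 10; useful = 80; efficiency = 80/80 = 1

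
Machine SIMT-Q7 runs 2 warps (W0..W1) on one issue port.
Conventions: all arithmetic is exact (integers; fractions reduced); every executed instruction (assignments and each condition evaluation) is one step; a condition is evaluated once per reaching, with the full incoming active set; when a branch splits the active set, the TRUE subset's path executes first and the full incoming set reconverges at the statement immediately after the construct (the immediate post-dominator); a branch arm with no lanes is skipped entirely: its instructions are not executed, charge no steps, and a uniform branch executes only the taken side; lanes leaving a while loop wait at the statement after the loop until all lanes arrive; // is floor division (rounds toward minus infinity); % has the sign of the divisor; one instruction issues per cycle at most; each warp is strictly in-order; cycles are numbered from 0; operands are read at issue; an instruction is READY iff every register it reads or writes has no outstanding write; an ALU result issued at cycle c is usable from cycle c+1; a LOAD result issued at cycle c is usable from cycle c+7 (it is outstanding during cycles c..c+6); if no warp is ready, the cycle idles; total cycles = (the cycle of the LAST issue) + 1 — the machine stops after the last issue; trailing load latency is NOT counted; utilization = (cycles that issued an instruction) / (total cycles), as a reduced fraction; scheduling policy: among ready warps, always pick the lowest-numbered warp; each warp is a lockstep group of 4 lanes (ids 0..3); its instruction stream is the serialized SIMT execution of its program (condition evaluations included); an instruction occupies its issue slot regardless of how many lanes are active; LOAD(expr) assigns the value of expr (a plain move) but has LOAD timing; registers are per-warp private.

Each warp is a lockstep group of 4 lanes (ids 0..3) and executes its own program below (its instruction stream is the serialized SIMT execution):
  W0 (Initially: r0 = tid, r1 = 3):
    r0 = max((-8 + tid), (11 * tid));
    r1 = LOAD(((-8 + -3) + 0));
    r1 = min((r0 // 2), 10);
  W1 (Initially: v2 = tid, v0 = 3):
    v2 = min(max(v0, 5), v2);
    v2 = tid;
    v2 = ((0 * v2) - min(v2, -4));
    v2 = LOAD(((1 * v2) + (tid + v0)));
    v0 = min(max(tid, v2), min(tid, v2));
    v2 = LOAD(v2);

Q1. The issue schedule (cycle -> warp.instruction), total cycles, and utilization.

cycle 0: W0.I0
cycle 1: W0.I1
cycle 2: W1.I0
cycle 3: W1.I1
cycle 4: W1.I2
cycle 5: W1.I3
cycle 6: idle
cycle 7: idle
cycle 8: W0.I2
cycle 9: idle
cycle 10: idle
cycle 11: idle
cycle 12: W1.I4
cycle 13: W1.I5

Answer: 14 cycles, utilization 9/14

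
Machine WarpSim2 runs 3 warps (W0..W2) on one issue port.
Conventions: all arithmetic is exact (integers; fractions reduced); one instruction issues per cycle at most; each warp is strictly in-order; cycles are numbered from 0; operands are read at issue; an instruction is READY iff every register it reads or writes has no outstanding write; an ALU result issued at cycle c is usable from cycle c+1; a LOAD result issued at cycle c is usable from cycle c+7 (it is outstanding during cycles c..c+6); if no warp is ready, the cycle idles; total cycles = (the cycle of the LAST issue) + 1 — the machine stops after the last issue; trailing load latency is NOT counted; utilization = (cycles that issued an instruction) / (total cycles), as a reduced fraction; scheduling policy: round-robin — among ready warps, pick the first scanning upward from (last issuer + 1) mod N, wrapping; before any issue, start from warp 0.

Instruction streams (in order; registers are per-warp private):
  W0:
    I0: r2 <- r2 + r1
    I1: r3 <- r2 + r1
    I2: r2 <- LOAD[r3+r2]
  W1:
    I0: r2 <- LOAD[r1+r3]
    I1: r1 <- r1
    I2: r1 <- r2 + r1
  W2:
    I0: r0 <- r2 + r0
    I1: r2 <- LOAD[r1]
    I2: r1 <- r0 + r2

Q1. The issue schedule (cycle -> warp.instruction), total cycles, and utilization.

cycle 0: W0.I0
cycle 1: W1.I0
cycle 2: W2.I0
cycle 3: W0.I1
cycle 4: W1.I1
cycle 5: W2.I1
cycle 6: W0.I2
cycle 7: idle
cycle 8: W1.I2
cycle 9: idle
cycle 10: idle
cycle 11: idle
cycle 12: W2.I2

Answer: 13 cycles, utilization 9/13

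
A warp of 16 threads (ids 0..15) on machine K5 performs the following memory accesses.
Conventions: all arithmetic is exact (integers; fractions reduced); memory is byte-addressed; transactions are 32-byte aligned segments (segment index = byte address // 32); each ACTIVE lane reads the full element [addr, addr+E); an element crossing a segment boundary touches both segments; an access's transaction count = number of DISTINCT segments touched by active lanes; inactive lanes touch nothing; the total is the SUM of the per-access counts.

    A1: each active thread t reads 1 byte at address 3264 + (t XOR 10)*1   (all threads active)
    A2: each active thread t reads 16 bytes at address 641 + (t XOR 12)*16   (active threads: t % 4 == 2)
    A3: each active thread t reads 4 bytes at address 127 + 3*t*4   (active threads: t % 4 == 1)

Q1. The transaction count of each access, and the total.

A1: 1 transaction
A2: 4 transactions
A3: 4 transactions

Answer: 1,4,4; total 9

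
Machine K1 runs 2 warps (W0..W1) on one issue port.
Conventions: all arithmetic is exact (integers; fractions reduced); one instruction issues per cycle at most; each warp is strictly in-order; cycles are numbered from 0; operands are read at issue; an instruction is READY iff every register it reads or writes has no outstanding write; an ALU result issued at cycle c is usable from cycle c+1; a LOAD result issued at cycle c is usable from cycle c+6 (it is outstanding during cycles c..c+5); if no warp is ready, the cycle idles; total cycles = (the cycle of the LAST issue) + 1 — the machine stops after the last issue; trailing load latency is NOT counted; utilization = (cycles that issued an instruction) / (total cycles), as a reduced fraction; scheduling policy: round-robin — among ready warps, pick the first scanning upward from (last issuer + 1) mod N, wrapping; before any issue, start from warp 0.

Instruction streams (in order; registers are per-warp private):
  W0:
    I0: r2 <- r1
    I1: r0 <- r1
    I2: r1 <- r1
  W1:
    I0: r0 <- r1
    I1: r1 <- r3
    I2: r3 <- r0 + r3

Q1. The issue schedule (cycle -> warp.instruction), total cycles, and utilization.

cycle 0: W0.I0
cycle 1: W1.I0
cycle 2: W0.I1
cycle 3: W1.I1
cycle 4: W0.I2
cycle 5: W1.I2

Answer: 6 cycles, utilization 1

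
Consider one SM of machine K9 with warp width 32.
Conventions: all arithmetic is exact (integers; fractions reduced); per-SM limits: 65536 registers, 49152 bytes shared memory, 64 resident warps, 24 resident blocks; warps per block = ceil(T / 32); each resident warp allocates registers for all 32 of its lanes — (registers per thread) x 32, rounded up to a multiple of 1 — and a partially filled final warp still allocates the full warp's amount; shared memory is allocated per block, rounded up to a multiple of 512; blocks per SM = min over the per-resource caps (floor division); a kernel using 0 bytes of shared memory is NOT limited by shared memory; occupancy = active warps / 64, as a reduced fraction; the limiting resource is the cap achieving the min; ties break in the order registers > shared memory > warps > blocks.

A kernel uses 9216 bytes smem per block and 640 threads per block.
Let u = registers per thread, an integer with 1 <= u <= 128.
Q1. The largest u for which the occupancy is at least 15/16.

Answer: u = 34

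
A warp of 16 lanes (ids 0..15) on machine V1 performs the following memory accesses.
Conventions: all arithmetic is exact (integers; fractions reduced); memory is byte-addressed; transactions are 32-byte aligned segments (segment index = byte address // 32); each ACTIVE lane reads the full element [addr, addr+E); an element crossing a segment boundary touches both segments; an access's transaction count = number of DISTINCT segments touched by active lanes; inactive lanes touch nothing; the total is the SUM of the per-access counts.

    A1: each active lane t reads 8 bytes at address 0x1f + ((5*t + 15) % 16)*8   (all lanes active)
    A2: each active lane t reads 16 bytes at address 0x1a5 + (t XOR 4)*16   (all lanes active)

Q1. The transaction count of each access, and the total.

A1: 5 transactions
A2: 9 transactions

Answer: 5,9; total 14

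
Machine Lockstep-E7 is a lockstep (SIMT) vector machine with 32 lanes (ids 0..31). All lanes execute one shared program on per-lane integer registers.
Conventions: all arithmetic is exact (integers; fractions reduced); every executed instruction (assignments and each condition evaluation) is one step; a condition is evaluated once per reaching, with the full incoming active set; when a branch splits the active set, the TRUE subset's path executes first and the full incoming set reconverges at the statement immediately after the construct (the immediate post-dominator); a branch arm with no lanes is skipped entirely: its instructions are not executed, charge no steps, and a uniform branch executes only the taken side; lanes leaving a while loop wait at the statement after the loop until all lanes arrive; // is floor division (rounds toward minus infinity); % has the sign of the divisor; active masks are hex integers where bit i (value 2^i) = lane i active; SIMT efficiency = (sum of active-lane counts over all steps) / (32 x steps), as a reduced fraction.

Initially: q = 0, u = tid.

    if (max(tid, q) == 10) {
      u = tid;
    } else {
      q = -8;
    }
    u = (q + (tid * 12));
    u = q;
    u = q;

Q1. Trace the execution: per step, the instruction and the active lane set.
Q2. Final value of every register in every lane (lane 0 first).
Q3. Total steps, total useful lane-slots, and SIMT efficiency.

step 0: eval (max(tid, q) == 10)     0xffffffff
step 1: u <- tid                     0x00000400
step 2: q <- -8                      0xfffffbff
step 3: u <- (q + (tid * 12))        0xffffffff
step 4: u <- q                       0xffffffff
step 5: u <- q                       0xffffffff

Answer: 6 steps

q: -8,-8,-8,-8,-8,-8,-8,-8,-8,-8,0,-8,-8,-8,-8,-8,-8,-8,-8,-8,-8,-8,-8,-8,-8,-8,-8,-8,-8,-8,-8,-8
u: -8,-8,-8,-8,-8,-8,-8,-8,-8,-8,0,-8,-8,-8,-8,-8,-8,-8,-8,-8,-8,-8,-8,-8,-8,-8,-8,-8,-8,-8,-8,-8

steps = 6; useful = 160; efficiency = 160/192 = 5/6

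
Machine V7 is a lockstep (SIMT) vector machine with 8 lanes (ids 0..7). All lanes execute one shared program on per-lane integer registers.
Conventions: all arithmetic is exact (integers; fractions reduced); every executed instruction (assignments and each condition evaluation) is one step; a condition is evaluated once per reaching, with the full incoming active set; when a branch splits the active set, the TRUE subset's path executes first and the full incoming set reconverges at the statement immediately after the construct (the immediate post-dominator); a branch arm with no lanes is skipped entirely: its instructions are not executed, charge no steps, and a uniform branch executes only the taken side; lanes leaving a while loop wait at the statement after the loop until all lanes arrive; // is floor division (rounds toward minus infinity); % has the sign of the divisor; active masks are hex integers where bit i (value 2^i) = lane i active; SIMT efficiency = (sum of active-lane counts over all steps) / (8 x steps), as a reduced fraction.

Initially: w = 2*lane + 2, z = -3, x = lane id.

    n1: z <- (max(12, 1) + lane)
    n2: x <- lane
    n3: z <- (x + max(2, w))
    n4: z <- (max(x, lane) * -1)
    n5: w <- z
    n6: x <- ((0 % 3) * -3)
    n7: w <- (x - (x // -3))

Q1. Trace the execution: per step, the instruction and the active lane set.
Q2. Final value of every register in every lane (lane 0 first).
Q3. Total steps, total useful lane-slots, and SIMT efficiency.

step 0: z <- (max(12, 1) + lane)     0xff
step 1: x <- lane                    0xff
step 2: z <- (x + max(2, w))         0xff
step 3: z <- (max(x, lane) * -1)     0xff
step 4: w <- z                       0xff
step 5: x <- ((0 % 3) * -3)          0xff
step 6: w <- (x - (x // -3))         0xff

Answer: 7 steps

w: 0,0,0,0,0,0,0,0
z: 0,-1,-2,-3,-4,-5,-6,-7
x: 0,0,0,0,0,0,0,0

steps = 7; useful = 56; efficiency = 56/56 = 1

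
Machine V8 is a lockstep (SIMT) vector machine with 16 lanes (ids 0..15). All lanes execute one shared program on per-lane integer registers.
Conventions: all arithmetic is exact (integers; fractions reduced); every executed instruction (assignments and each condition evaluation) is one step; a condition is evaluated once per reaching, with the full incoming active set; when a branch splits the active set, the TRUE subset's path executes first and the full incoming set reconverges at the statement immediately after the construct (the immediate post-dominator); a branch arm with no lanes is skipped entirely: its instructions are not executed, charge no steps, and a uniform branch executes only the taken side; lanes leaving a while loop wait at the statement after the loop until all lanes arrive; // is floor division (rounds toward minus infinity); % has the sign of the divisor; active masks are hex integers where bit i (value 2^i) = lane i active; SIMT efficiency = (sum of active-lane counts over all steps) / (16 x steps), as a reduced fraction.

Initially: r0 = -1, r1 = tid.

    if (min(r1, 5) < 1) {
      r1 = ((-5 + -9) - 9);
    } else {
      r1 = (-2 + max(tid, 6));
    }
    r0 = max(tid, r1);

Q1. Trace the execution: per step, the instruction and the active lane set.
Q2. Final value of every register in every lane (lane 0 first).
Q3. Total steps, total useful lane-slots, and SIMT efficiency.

step 0: eval (min(r1, 5) < 1)        0xffff
step 1: r1 <- ((-5 + -9) - 9)        0x0001
step 2: r1 <- (-2 + max(tid, 6))     0xfffe
step 3: r0 <- max(tid, r1)           0xffff

Answer: 4 steps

r0: 0,4,4,4,4,5,6,7,8,9,10,11,12,13,14,15
r1: -23,4,4,4,4,4,4,5,6,7,8,9,10,11,12,13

steps = 4; useful = 48; efficiency = 48/64 = 3/4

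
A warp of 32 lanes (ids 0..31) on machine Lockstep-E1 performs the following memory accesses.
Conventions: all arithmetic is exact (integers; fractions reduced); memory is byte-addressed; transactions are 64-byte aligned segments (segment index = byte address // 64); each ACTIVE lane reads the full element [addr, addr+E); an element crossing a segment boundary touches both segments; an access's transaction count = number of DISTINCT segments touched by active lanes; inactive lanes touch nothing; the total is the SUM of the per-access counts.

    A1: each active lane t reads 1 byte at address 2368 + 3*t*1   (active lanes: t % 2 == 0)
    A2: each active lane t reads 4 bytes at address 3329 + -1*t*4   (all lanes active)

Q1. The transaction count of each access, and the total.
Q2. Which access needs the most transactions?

A1: 2 transactions
A2: 3 transactions

Answer: 2,3; total 5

Answer: A2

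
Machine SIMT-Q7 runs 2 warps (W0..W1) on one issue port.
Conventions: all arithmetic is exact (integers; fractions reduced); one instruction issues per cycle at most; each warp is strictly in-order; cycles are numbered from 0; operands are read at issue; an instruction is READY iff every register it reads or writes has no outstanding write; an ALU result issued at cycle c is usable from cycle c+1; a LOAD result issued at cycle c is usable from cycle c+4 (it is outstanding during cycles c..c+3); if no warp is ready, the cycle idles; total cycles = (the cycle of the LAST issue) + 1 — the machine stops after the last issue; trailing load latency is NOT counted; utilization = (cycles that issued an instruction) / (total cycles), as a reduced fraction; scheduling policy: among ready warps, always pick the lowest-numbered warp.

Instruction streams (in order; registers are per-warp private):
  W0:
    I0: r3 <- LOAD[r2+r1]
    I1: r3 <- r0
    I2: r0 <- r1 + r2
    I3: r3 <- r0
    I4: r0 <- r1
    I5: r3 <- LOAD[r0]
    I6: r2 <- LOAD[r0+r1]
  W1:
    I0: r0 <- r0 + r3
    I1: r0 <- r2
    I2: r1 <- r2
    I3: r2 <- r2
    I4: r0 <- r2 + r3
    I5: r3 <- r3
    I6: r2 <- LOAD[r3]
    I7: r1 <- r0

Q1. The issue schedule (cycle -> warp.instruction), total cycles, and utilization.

cycle 0: W0.I0
cycle 1: W1.I0
cycle 2: W1.I1
cycle 3: W1.I2
cycle 4: W0.I1
cycle 5: W0.I2
cycle 6: W0.I3
cycle 7: W0.I4
cycle 8: W0.I5
cycle 9: W0.I6
cycle 10: W1.I3
cycle 11: W1.I4
cycle 12: W1.I5
cycle 13: W1.I6
cycle 14: W1.I7

Answer: 15 cycles, utilization 1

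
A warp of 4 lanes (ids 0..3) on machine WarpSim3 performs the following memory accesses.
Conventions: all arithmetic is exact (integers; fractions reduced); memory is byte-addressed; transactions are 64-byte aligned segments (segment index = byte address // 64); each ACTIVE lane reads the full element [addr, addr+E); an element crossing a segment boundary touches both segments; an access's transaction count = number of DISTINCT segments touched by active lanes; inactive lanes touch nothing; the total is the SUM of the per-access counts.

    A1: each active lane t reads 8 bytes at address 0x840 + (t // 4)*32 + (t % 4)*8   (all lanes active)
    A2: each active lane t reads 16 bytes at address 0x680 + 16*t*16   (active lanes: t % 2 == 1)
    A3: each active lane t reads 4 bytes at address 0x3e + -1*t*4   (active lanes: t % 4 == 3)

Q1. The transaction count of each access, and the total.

A1: 1 transaction
A2: 2 transactions
A3: 1 transaction

Answer: 1,2,1; total 4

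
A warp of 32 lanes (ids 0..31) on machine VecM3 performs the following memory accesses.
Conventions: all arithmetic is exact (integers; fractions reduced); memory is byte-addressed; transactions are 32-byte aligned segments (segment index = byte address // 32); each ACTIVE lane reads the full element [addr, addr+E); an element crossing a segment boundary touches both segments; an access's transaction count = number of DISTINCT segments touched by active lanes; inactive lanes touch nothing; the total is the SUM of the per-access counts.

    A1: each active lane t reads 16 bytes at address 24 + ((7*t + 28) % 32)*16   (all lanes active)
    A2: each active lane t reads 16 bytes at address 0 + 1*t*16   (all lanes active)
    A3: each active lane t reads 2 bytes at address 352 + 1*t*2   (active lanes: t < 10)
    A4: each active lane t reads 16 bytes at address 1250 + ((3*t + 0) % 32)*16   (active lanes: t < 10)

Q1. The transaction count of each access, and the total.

A1: 17 transactions
A2: 16 transactions
A3: 1 transaction
A4: 15 transactions

Answer: 17,16,1,15; total 49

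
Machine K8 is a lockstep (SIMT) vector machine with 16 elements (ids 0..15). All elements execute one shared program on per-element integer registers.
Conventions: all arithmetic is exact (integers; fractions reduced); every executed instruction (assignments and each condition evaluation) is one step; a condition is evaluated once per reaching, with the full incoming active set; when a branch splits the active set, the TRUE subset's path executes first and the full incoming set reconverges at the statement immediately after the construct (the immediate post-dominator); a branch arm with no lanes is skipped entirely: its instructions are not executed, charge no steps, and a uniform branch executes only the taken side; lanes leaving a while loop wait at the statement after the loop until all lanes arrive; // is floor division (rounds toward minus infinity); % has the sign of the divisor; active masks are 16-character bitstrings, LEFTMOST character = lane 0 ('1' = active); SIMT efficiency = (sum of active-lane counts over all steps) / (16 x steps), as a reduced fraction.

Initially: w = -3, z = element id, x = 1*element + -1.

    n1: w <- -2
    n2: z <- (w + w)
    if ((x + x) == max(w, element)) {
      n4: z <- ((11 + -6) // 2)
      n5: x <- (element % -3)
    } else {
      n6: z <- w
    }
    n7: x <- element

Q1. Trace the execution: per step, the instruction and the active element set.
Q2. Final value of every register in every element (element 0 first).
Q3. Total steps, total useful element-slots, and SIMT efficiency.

step 0: w <- -2                      1111111111111111
step 1: z <- (w + w)                 1111111111111111
step 2: eval ((x + x) == max(w, element)) 1111111111111111
step 3: z <- ((11 + -6) // 2)        0010000000000000
step 4: x <- (element % -3)          0010000000000000
step 5: z <- w                       1101111111111111
step 6: x <- element                 1111111111111111

Answer: 7 steps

w: -2,-2,-2,-2,-2,-2,-2,-2,-2,-2,-2,-2,-2,-2,-2,-2
z: -2,-2,2,-2,-2,-2,-2,-2,-2,-2,-2,-2,-2,-2,-2,-2
x: 0,1,2,3,4,5,6,7,8,9,10,11,12,13,14,15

steps = 7; useful = 81; efficiency = 81/112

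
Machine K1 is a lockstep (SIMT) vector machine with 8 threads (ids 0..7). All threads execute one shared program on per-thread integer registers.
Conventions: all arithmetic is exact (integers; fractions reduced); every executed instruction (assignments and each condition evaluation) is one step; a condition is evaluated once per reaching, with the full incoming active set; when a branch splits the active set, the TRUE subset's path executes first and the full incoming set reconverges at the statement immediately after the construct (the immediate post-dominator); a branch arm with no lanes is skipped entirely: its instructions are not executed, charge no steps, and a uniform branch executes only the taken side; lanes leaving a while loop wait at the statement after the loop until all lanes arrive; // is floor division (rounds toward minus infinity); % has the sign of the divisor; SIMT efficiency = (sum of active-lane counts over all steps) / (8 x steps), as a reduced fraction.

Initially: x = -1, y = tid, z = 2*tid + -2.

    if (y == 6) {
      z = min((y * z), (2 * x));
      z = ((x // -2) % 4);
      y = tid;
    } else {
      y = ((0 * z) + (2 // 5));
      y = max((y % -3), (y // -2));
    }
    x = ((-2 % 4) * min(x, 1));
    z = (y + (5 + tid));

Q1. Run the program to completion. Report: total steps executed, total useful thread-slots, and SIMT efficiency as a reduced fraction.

Answer: 8 steps, 41 useful, 41/64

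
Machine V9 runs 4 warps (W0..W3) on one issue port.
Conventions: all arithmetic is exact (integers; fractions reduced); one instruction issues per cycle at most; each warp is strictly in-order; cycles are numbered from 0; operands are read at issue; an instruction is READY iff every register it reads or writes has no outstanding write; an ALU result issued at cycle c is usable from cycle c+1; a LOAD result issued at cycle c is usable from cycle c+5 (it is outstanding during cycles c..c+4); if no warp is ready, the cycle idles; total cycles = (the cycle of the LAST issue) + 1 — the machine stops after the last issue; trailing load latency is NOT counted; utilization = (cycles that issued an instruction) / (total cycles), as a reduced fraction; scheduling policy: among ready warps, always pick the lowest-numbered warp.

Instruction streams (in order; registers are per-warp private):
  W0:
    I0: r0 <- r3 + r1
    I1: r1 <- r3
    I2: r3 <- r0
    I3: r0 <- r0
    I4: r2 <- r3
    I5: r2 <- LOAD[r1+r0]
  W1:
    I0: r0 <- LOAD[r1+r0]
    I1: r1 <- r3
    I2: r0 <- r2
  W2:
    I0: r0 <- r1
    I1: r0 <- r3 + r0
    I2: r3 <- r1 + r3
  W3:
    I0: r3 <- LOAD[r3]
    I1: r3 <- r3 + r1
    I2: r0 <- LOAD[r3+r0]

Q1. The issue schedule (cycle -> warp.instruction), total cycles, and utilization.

cycle 0: W0.I0
cycle 1: W0.I1
cycle 2: W0.I2
cycle 3: W0.I3
cycle 4: W0.I4
cycle 5: W0.I5
cycle 6: W1.I0
cycle 7: W1.I1
cycle 8: W2.I0
cycle 9: W2.I1
cycle 10: W2.I2
cycle 11: W1.I2
cycle 12: W3.I0
cycle 13: idle
cycle 14: idle
cycle 15: idle
cycle 16: idle
cycle 17: W3.I1
cycle 18: W3.I2

Answer: 19 cycles, utilization 15/19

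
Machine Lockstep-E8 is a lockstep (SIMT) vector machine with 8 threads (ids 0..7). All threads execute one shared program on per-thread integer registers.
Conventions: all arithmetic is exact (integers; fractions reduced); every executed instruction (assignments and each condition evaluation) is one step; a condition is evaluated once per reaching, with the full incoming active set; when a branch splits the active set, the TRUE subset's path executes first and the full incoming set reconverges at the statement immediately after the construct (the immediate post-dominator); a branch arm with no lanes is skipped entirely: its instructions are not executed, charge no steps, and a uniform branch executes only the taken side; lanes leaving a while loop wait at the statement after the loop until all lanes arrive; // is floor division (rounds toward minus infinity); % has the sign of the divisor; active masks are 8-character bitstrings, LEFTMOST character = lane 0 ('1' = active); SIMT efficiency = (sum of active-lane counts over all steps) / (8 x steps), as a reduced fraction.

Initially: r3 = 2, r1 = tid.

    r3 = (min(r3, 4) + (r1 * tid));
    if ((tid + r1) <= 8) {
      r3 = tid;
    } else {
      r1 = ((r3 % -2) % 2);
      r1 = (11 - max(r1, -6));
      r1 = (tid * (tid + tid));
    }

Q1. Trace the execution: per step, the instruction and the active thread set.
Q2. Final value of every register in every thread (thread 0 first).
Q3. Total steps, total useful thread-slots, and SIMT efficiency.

step 0: r3 <- (min(r3, 4) + (r1 * tid)) 11111111
step 1: eval ((tid + r1) <= 8)       11111111
step 2: r3 <- tid                    11111000
step 3: r1 <- ((r3 % -2) % 2)        00000111
step 4: r1 <- (11 - max(r1, -6))     00000111
step 5: r1 <- (tid * (tid + tid))    00000111

Answer: 6 steps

r3: 0,1,2,3,4,27,38,51
r1: 0,1,2,3,4,50,72,98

steps = 6; useful = 30; efficiency = 30/48 = 5/8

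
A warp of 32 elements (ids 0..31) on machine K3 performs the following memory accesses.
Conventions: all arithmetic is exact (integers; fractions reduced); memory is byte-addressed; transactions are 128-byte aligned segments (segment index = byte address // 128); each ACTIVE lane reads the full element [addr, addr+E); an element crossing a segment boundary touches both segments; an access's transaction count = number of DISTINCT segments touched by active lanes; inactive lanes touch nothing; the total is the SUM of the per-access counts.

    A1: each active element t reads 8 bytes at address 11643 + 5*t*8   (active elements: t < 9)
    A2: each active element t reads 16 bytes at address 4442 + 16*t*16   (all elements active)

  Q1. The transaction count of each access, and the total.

A1: 4 transactions
A2: 32 transactions

Answer: 4,32; total 36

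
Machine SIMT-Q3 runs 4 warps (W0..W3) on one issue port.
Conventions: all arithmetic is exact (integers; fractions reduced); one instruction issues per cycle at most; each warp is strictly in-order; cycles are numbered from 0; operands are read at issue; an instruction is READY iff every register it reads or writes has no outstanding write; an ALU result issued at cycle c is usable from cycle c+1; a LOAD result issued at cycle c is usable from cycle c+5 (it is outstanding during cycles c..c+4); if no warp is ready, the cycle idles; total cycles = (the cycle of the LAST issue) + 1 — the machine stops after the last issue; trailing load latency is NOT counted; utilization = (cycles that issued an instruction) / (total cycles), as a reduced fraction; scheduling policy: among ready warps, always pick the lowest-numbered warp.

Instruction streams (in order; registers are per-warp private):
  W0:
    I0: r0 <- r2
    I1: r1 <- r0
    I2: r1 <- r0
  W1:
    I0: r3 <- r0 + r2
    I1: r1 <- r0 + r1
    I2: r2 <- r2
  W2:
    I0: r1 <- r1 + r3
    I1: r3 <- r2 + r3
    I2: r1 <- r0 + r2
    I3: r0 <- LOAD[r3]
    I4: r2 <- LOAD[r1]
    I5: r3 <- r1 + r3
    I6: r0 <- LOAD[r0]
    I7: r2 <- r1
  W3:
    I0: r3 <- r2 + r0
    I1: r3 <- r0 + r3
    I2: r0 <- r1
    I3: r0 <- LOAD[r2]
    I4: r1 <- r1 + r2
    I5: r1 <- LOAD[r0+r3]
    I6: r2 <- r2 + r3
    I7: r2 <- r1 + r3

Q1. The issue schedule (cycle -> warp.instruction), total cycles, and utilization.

cycle 0: W0.I0
cycle 1: W0.I1
cycle 2: W0.I2
cycle 3: W1.I0
cycle 4: W1.I1
cycle 5: W1.I2
cycle 6: W2.I0
cycle 7: W2.I1
cycle 8: W2.I2
cycle 9: W2.I3
cycle 10: W2.I4
cycle 11: W2.I5
cycle 12: W3.I0
cycle 13: W3.I1
cycle 14: W2.I6
cycle 15: W2.I7
cycle 16: W3.I2
cycle 17: W3.I3
cycle 18: W3.I4
cycle 19: idle
cycle 20: idle
cycle 21: idle
cycle 22: W3.I5
cycle 23: W3.I6
cycle 24: idle
cycle 25: idle
cycle 26: idle
cycle 27: W3.I7

Answer: 28 cycles, utilization 11/14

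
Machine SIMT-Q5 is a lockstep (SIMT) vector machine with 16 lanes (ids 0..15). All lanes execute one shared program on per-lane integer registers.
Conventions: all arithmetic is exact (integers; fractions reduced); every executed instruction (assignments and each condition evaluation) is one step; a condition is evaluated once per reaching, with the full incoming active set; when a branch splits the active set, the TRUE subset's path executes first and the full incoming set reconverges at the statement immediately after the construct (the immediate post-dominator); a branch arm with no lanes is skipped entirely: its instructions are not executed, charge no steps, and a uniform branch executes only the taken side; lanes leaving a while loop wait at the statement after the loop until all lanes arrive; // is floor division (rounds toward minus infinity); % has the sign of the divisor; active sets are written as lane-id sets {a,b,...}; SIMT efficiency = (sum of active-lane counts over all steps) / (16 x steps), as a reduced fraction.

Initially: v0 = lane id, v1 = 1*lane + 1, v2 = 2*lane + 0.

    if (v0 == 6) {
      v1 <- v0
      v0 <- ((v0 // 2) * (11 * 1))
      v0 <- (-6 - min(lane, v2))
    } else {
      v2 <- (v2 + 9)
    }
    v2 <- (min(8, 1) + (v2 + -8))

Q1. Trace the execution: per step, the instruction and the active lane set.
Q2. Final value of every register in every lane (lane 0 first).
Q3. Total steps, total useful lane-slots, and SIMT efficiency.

step 0: eval (v0 == 6)               {0,1,2,3,4,5,6,7,8,9,10,11,12,13,14,15}
step 1: v1 <- v0                     {6}
step 2: v0 <- ((v0 // 2) * (11 * 1)) {6}
step 3: v0 <- (-6 - min(lane, v2))   {6}
step 4: v2 <- (v2 + 9)               {0,1,2,3,4,5,7,8,9,10,11,12,13,14,15}
step 5: v2 <- (min(8, 1) + (v2 + -8)) {0,1,2,3,4,5,6,7,8,9,10,11,12,13,14,15}

Answer: 6 steps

v0: 0,1,2,3,4,5,-12,7,8,9,10,11,12,13,14,15
v1: 1,2,3,4,5,6,6,8,9,10,11,12,13,14,15,16
v2: 2,4,6,8,10,12,5,16,18,20,22,24,26,28,30,32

steps = 6; useful = 50; efficiency = 50/96 = 25/48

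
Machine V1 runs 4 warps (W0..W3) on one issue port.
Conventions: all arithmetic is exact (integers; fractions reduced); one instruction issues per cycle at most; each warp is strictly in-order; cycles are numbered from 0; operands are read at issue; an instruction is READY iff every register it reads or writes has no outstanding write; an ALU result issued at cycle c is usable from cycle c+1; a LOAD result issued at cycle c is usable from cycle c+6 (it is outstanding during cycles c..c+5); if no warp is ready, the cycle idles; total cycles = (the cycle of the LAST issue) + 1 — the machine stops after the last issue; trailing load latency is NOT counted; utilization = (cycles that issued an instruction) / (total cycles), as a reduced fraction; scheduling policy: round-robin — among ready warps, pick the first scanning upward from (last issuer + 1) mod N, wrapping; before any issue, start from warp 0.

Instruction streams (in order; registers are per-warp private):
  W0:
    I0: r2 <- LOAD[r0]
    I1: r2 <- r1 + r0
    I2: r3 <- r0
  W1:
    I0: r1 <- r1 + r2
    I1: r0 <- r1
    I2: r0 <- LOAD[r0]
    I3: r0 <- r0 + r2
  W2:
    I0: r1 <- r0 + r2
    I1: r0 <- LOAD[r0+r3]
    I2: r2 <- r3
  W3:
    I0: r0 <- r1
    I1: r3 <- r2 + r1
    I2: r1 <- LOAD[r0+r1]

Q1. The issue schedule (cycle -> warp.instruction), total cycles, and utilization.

cycle 0: W0.I0
cycle 1: W1.I0
cycle 2: W2.I0
cycle 3: W3.I0
cycle 4: W1.I1
cycle 5: W2.I1
cycle 6: W3.I1
cycle 7: W0.I1
cycle 8: W1.I2
cycle 9: W2.I2
cycle 10: W3.I2
cycle 11: W0.I2
cycle 12: idle
cycle 13: idle
cycle 14: W1.I3

Answer: 15 cycles, utilization 13/15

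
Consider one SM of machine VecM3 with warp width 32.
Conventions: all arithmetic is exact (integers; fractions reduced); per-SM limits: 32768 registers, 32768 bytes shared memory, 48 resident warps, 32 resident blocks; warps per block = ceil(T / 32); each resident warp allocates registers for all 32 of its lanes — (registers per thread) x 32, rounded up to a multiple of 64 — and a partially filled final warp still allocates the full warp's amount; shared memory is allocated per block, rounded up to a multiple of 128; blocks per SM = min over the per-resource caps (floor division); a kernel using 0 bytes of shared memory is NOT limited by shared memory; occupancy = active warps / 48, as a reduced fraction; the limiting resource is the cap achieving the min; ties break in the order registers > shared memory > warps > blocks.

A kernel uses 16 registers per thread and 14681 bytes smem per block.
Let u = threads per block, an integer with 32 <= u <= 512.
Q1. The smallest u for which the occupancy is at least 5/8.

Answer: u = 449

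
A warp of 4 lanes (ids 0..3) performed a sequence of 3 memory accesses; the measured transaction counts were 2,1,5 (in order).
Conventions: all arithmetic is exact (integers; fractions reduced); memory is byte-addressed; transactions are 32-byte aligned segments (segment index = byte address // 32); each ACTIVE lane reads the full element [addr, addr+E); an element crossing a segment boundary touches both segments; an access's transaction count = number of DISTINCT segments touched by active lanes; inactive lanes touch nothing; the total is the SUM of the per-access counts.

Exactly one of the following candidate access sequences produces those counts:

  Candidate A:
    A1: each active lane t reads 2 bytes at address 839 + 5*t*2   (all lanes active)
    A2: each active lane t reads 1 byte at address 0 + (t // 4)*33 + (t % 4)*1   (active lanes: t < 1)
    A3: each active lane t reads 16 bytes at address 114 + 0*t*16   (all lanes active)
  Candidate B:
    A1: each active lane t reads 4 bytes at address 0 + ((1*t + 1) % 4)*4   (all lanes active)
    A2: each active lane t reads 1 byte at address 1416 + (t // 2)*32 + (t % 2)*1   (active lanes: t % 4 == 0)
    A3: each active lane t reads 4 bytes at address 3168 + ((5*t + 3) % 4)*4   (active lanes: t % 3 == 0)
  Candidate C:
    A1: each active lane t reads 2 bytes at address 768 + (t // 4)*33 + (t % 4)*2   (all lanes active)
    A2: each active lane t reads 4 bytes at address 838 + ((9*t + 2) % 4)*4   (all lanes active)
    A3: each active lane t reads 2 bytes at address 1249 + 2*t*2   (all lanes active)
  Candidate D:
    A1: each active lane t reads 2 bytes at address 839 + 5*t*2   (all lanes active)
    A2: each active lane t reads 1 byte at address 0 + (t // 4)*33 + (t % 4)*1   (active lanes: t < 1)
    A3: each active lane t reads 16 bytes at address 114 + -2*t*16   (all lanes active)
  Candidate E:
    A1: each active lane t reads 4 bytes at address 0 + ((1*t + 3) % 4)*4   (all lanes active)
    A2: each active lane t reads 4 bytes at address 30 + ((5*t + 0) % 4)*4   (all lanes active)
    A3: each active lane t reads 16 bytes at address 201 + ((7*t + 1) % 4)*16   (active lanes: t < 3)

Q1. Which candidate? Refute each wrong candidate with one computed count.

A: A3 gives 2 transactions, not 5
B: A1 gives 1 transaction, not 2
C: A1 gives 1 transaction, not 2
E: A1 gives 1 transaction, not 2
D: all counts match (2,1,5)

Answer: D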